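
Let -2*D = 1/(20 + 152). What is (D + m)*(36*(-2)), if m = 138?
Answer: -427239/43 ≈ -9935.8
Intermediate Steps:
D = -1/344 (D = -1/(2*(20 + 152)) = -1/2/172 = -1/2*1/172 = -1/344 ≈ -0.0029070)
(D + m)*(36*(-2)) = (-1/344 + 138)*(36*(-2)) = (47471/344)*(-72) = -427239/43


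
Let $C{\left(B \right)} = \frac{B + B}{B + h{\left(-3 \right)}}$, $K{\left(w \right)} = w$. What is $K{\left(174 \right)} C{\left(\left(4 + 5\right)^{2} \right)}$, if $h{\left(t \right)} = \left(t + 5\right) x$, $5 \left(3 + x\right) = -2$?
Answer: $\frac{140940}{371} \approx 379.89$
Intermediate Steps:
$x = - \frac{17}{5}$ ($x = -3 + \frac{1}{5} \left(-2\right) = -3 - \frac{2}{5} = - \frac{17}{5} \approx -3.4$)
$h{\left(t \right)} = -17 - \frac{17 t}{5}$ ($h{\left(t \right)} = \left(t + 5\right) \left(- \frac{17}{5}\right) = \left(5 + t\right) \left(- \frac{17}{5}\right) = -17 - \frac{17 t}{5}$)
$C{\left(B \right)} = \frac{2 B}{- \frac{34}{5} + B}$ ($C{\left(B \right)} = \frac{B + B}{B - \frac{34}{5}} = \frac{2 B}{B + \left(-17 + \frac{51}{5}\right)} = \frac{2 B}{B - \frac{34}{5}} = \frac{2 B}{- \frac{34}{5} + B}$)
$K{\left(174 \right)} C{\left(\left(4 + 5\right)^{2} \right)} = 174 \frac{10 \left(4 + 5\right)^{2}}{-34 + 5 \left(4 + 5\right)^{2}} = 174 \frac{10 \cdot 9^{2}}{-34 + 5 \cdot 9^{2}} = 174 \cdot 10 \cdot 81 \frac{1}{-34 + 5 \cdot 81} = 174 \cdot 10 \cdot 81 \frac{1}{-34 + 405} = 174 \cdot 10 \cdot 81 \cdot \frac{1}{371} = 174 \cdot \frac{810}{371} = \frac{140940}{371}$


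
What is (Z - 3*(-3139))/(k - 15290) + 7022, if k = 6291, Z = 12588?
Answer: 63168973/8999 ≈ 7019.6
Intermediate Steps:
(Z - 3*(-3139))/(k - 15290) + 7022 = (12588 - 3*(-3139))/(6291 - 15290) + 7022 = (12588 + 9417)/(-8999) + 7022 = 22005*(-1/8999) + 7022 = -22005/8999 + 7022 = 63168973/8999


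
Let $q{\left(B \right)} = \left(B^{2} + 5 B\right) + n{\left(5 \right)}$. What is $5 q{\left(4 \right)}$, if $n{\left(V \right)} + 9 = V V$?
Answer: $260$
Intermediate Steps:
$n{\left(V \right)} = -9 + V^{2}$ ($n{\left(V \right)} = -9 + V V = -9 + V^{2}$)
$q{\left(B \right)} = 16 + B^{2} + 5 B$ ($q{\left(B \right)} = \left(B^{2} + 5 B\right) - \left(9 - 5^{2}\right) = \left(B^{2} + 5 B\right) + \left(-9 + 25\right) = \left(B^{2} + 5 B\right) + 16 = 16 + B^{2} + 5 B$)
$5 q{\left(4 \right)} = 5 \left(16 + 4^{2} + 5 \cdot 4\right) = 5 \left(16 + 16 + 20\right) = 5 \cdot 52 = 260$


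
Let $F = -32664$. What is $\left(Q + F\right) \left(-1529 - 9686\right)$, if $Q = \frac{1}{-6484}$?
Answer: $\frac{2375262723055}{6484} \approx 3.6633 \cdot 10^{8}$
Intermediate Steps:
$Q = - \frac{1}{6484} \approx -0.00015423$
$\left(Q + F\right) \left(-1529 - 9686\right) = \left(- \frac{1}{6484} - 32664\right) \left(-1529 - 9686\right) = \left(- \frac{211793377}{6484}\right) \left(-11215\right) = \frac{2375262723055}{6484}$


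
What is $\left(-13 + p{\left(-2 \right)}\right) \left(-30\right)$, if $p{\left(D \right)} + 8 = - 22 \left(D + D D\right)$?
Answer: $1950$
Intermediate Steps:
$p{\left(D \right)} = -8 - 22 D - 22 D^{2}$ ($p{\left(D \right)} = -8 - 22 \left(D + D D\right) = -8 - 22 \left(D + D^{2}\right) = -8 - \left(22 D + 22 D^{2}\right) = -8 - 22 D - 22 D^{2}$)
$\left(-13 + p{\left(-2 \right)}\right) \left(-30\right) = \left(-13 - \left(-36 + 88\right)\right) \left(-30\right) = \left(-13 - 52\right) \left(-30\right) = \left(-65\right) \left(-30\right) = 1950$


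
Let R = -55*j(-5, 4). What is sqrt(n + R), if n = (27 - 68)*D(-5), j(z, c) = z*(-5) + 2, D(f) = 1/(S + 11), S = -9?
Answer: I*sqrt(6022)/2 ≈ 38.801*I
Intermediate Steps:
D(f) = 1/2 (D(f) = 1/(-9 + 11) = 1/2)
j(z, c) = 2 - 5*z (j(z, c) = -5*z + 2 = 2 - 5*z)
R = -1485 (R = -55*(2 - 5*(-5)) = -55*(2 + 25) = -55*27 = -1485)
n = -41/2 (n = (27 - 68)*(1/2) = -41*1/2 = -41/2 ≈ -20.500)
sqrt(n + R) = sqrt(-41/2 - 1485) = sqrt(-3011/2) = I*sqrt(6022)/2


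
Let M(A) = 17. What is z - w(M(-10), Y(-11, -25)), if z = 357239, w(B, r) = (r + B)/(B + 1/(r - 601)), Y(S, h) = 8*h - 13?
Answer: 4943275587/13837 ≈ 3.5725e+5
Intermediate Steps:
Y(S, h) = -13 + 8*h
w(B, r) = (B + r)/(B + 1/(-601 + r))
z - w(M(-10), Y(-11, -25)) = 357239 - ((-13 + 8*(-25))² - 601*17 - 601*(-13 + 8*(-25)) + 17*(-13 + 8*(-25)))/(1 - 601*17 + 17*(-13 + 8*(-25))) = 357239 - ((-13 - 200)² - 10217 - 601*(-13 - 200) + 17*(-13 - 200))/(1 - 10217 + 17*(-13 - 200)) = 357239 - ((-213)² - 10217 - 601*(-213) + 17*(-213))/(1 - 10217 + 17*(-213)) = 357239 - (45369 - 10217 + 128013 - 3621)/(1 - 10217 - 3621) = 357239 - 159544/(-13837) = 357239 - (-1)*159544/13837 = 357239 - 1*(-159544/13837) = 357239 + 159544/13837 = 4943275587/13837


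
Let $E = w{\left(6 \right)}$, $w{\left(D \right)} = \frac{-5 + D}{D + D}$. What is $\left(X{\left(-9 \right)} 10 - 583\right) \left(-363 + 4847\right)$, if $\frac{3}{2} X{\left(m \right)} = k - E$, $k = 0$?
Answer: $- \frac{23549968}{9} \approx -2.6167 \cdot 10^{6}$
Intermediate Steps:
$w{\left(D \right)} = \frac{-5 + D}{2 D}$
$E = \frac{1}{12}$ ($E = \frac{-5 + 6}{2 \cdot 6} = \frac{1}{2} \cdot \frac{1}{6} \cdot 1 = \frac{1}{12} \approx 0.083333$)
$X{\left(m \right)} = - \frac{1}{18}$ ($X{\left(m \right)} = \frac{2 \left(0 - \frac{1}{12}\right)}{3} = \frac{2}{3} \left(- \frac{1}{12}\right) = - \frac{1}{18}$)
$\left(X{\left(-9 \right)} 10 - 583\right) \left(-363 + 4847\right) = \left(\left(- \frac{1}{18}\right) 10 - 583\right) \left(-363 + 4847\right) = \left(- \frac{5}{9} - 583\right) 4484 = \left(- \frac{5252}{9}\right) 4484 = - \frac{23549968}{9}$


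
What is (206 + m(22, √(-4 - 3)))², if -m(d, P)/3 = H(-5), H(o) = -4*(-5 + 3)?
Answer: 33124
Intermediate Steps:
H(o) = 8 (H(o) = -4*(-2) = -1*(-8) = 8)
m(d, P) = -24 (m(d, P) = -3*8 = -24)
(206 + m(22, √(-4 - 3)))² = (206 - 24)² = 182² = 33124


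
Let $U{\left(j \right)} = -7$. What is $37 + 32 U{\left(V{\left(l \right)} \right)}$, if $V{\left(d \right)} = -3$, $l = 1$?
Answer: $-187$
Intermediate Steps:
$37 + 32 U{\left(V{\left(l \right)} \right)} = 37 + 32 \left(-7\right) = 37 - 224 = -187$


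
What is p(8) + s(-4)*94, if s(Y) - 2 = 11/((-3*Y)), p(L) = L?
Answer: 1693/6 ≈ 282.17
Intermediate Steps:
s(Y) = 2 - 11/(3*Y) (s(Y) = 2 + 11/((-3*Y)) = 2 + 11*(-1/(3*Y)) = 2 - 11/(3*Y))
p(8) + s(-4)*94 = 8 + (2 - 11/3/(-4))*94 = 8 + (2 - 11/3*(-¼))*94 = 8 + (2 + 11/12)*94 = 8 + (35/12)*94 = 8 + 1645/6 = 1693/6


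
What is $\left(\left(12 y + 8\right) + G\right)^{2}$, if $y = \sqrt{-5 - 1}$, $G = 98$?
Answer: $10372 + 2544 i \sqrt{6} \approx 10372.0 + 6231.5 i$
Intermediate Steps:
$y = i \sqrt{6}$ ($y = \sqrt{-6} = i \sqrt{6} \approx 2.4495 i$)
$\left(\left(12 y + 8\right) + G\right)^{2} = \left(\left(12 i \sqrt{6} + 8\right) + 98\right)^{2} = \left(\left(8 + 12 i \sqrt{6}\right) + 98\right)^{2} = \left(106 + 12 i \sqrt{6}\right)^{2}$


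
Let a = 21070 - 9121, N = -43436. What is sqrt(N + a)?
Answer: 37*I*sqrt(23) ≈ 177.45*I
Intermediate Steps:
a = 11949
sqrt(N + a) = sqrt(-43436 + 11949) = sqrt(-31487) = 37*I*sqrt(23)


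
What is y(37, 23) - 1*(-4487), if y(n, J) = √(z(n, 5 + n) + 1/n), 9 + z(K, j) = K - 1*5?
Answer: 4487 + 2*√7881/37 ≈ 4491.8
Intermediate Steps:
z(K, j) = -14 + K (z(K, j) = -9 + (K - 1*5) = -9 + (K - 5) = -9 + (-5 + K) = -14 + K)
y(n, J) = √(-14 + n + 1/n) (y(n, J) = √((-14 + n) + 1/n) = √(-14 + n + 1/n))
y(37, 23) - 1*(-4487) = √(-14 + 37 + 1/37) - 1*(-4487) = √(-14 + 37 + 1/37) + 4487 = √(852/37) + 4487 = 2*√7881/37 + 4487 = 4487 + 2*√7881/37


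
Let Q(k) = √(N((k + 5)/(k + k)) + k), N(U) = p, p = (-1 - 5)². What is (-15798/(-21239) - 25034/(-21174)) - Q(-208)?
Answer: 433101989/224857293 - 2*I*√43 ≈ 1.9261 - 13.115*I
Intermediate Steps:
p = 36 (p = (-6)² = 36)
N(U) = 36
Q(k) = √(36 + k)
(-15798/(-21239) - 25034/(-21174)) - Q(-208) = (-15798/(-21239) - 25034/(-21174)) - √(36 - 208) = (-15798*(-1/21239) - 25034*(-1/21174)) - √(-172) = (15798/21239 + 12517/10587) - 2*I*√43 = 433101989/224857293 - 2*I*√43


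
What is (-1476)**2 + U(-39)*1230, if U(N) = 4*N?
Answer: 1986696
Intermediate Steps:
(-1476)**2 + U(-39)*1230 = (-1476)**2 + (4*(-39))*1230 = 2178576 - 156*1230 = 2178576 - 191880 = 1986696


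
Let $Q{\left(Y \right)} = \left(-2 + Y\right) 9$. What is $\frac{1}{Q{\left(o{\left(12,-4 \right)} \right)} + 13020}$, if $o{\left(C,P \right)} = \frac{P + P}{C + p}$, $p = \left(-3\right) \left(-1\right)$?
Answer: $\frac{5}{64986} \approx 7.694 \cdot 10^{-5}$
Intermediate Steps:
$p = 3$
$o{\left(C,P \right)} = \frac{2 P}{3 + C}$ ($o{\left(C,P \right)} = \frac{P + P}{C + 3} = \frac{2 P}{3 + C}$)
$Q{\left(Y \right)} = -18 + 9 Y$
$\frac{1}{Q{\left(o{\left(12,-4 \right)} \right)} + 13020} = \frac{1}{\left(-18 + 9 \cdot 2 \left(-4\right) \frac{1}{3 + 12}\right) + 13020} = \frac{1}{\left(-18 + 9 \cdot 2 \left(-4\right) \frac{1}{15}\right) + 13020} = \frac{1}{\left(-18 + 9 \left(- \frac{8}{15}\right)\right) + 13020} = \frac{1}{\left(-18 - \frac{24}{5}\right) + 13020} = \frac{1}{- \frac{114}{5} + 13020} = \frac{1}{\frac{64986}{5}} = \frac{5}{64986}$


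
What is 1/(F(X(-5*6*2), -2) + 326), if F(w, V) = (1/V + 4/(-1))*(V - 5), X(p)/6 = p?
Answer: 2/715 ≈ 0.0027972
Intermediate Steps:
X(p) = 6*p
F(w, V) = (-5 + V)*(-4 + 1/V) (F(w, V) = (1/V + 4*(-1))*(-5 + V) = (1/V - 4)*(-5 + V) = (-4 + 1/V)*(-5 + V) = (-5 + V)*(-4 + 1/V))
1/(F(X(-5*6*2), -2) + 326) = 1/((21 - 5/(-2) - 4*(-2)) + 326) = 1/((21 - 5*(-1/2) + 8) + 326) = 1/((21 + 5/2 + 8) + 326) = 1/(63/2 + 326) = 1/(715/2) = 2/715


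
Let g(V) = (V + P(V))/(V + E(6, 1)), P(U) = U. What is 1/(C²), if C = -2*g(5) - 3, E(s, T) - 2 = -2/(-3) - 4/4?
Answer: 1/36 ≈ 0.027778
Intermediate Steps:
E(s, T) = 5/3 (E(s, T) = 2 + (-2/(-3) - 4/4) = 2 + (-2*(-⅓) - 4*¼) = 2 + (⅔ - 1) = 2 - ⅓ = 5/3)
g(V) = 2*V/(5/3 + V) (g(V) = (V + V)/(V + 5/3) = (2*V)/(5/3 + V) = 2*V/(5/3 + V))
C = -6 (C = -12*5/(5 + 3*5) - 3 = -12*5/(5 + 15) - 3 = -12*5/20 - 3 = -2*3/2 - 3 = -3 - 3 = -6)
1/(C²) = 1/((-6)²) = 1/36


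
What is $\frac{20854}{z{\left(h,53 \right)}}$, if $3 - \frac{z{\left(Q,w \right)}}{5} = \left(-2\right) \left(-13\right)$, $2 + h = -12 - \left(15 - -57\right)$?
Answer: $- \frac{20854}{115} \approx -181.34$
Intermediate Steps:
$h = -86$ ($h = -2 - \left(27 + 57\right) = -2 - 84 = -86$)
$z{\left(Q,w \right)} = -115$ ($z{\left(Q,w \right)} = 15 - 5 \left(\left(-2\right) \left(-13\right)\right) = 15 - 130 = -115$)
$\frac{20854}{z{\left(h,53 \right)}} = \frac{20854}{-115} = 20854 \left(- \frac{1}{115}\right) = - \frac{20854}{115}$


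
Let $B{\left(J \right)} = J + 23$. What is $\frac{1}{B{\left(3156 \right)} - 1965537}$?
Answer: $- \frac{1}{1962358} \approx -5.0959 \cdot 10^{-7}$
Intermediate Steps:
$B{\left(J \right)} = 23 + J$
$\frac{1}{B{\left(3156 \right)} - 1965537} = \frac{1}{\left(23 + 3156\right) - 1965537} = \frac{1}{3179 - 1965537} = \frac{1}{-1962358} = - \frac{1}{1962358}$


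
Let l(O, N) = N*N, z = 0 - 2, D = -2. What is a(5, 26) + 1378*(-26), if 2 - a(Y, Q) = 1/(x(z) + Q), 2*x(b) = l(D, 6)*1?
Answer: -1576345/44 ≈ -35826.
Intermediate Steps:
z = -2
l(O, N) = N**2
x(b) = 18 (x(b) = (6**2*1)/2 = (36*1)/2 = (1/2)*36 = 18)
a(Y, Q) = 2 - 1/(18 + Q)
a(5, 26) + 1378*(-26) = (35 + 2*26)/(18 + 26) + 1378*(-26) = (35 + 52)/44 - 35828 = (1/44)*87 - 35828 = 87/44 - 35828 = -1576345/44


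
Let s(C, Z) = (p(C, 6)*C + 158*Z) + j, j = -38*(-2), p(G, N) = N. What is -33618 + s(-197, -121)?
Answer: -53842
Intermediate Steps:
j = 76
s(C, Z) = 76 + 6*C + 158*Z (s(C, Z) = (6*C + 158*Z) + 76 = 76 + 6*C + 158*Z)
-33618 + s(-197, -121) = -33618 + (76 + 6*(-197) + 158*(-121)) = -33618 + (76 - 1182 - 19118) = -33618 - 20224 = -53842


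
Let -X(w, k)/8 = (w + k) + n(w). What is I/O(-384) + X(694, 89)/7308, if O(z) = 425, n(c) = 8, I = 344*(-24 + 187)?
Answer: 14538742/110925 ≈ 131.07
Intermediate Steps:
I = 56072 (I = 344*163 = 56072)
X(w, k) = -64 - 8*k - 8*w (X(w, k) = -8*((w + k) + 8) = -8*((k + w) + 8) = -8*(8 + k + w) = -64 - 8*k - 8*w)
I/O(-384) + X(694, 89)/7308 = 56072/425 + (-64 - 8*89 - 8*694)/7308 = 56072*(1/425) + (-64 - 712 - 5552)*(1/7308) = 56072/425 - 6328*1/7308 = 56072/425 - 226/261 = 14538742/110925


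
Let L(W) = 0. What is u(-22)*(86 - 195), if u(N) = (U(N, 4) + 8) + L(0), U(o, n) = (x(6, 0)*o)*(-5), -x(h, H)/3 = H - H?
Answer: -872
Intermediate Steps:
x(h, H) = 0 (x(h, H) = -3*(H - H) = -3*0 = 0)
U(o, n) = 0 (U(o, n) = (0*o)*(-5) = 0*(-5) = 0)
u(N) = 8 (u(N) = (0 + 8) + 0 = 8 + 0 = 8)
u(-22)*(86 - 195) = 8*(86 - 195) = 8*(-109) = -872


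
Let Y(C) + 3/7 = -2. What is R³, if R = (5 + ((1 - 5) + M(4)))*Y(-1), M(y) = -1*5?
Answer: 314432/343 ≈ 916.71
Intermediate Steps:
Y(C) = -17/7 (Y(C) = -3/7 - 2 = -17/7)
M(y) = -5
R = 68/7 (R = (5 + ((1 - 5) - 5))*(-17/7) = (5 + (-4 - 5))*(-17/7) = (5 - 9)*(-17/7) = -4*(-17/7) = 68/7 ≈ 9.7143)
R³ = (68/7)³ = 314432/343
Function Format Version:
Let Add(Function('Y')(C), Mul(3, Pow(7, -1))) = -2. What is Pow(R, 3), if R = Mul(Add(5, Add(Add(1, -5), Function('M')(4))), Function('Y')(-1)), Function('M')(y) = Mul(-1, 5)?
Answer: Rational(314432, 343) ≈ 916.71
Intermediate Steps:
Function('Y')(C) = Rational(-17, 7) (Function('Y')(C) = Add(Rational(-3, 7), -2) = Rational(-17, 7))
Function('M')(y) = -5
R = Rational(68, 7) (R = Mul(Add(5, Add(Add(1, -5), -5)), Rational(-17, 7)) = Mul(Add(5, Add(-4, -5)), Rational(-17, 7)) = Mul(Add(5, -9), Rational(-17, 7)) = Mul(-4, Rational(-17, 7)) = Rational(68, 7) ≈ 9.7143)
Pow(R, 3) = Pow(Rational(68, 7), 3) = Rational(314432, 343)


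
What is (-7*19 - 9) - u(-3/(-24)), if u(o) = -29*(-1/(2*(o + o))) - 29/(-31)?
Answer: -6229/31 ≈ -200.94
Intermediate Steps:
u(o) = 29/31 + 29/(4*o) (u(o) = -29*(-1/(4*o)) - 29*(-1/31) = -29*(-1/(4*o)) + 29/31 = -(-29)/(4*o) + 29/31 = 29/(4*o) + 29/31 = 29/31 + 29/(4*o))
(-7*19 - 9) - u(-3/(-24)) = (-7*19 - 9) - 29*(31 + 4*(-3/(-24)))/(124*((-3/(-24)))) = (-133 - 9) - 29*(31 + 4*(-3*(-1/24)))/(124*((-3*(-1/24)))) = -142 - 29*(31 + 4*(⅛))/(124*⅛) = -142 - 29*8*(31 + ½)/124 = -142 - 29*8*63/(124*2) = -142 - 1*1827/31 = -142 - 1827/31 = -6229/31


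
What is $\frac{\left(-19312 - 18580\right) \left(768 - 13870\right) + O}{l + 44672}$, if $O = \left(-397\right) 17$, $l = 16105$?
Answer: $\frac{165484745}{20259} \approx 8168.5$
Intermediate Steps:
$O = -6749$
$\frac{\left(-19312 - 18580\right) \left(768 - 13870\right) + O}{l + 44672} = \frac{\left(-19312 - 18580\right) \left(768 - 13870\right) - 6749}{16105 + 44672} = \frac{\left(-37892\right) \left(-13102\right) - 6749}{60777} = \left(496460984 - 6749\right) \frac{1}{60777} = 496454235 \cdot \frac{1}{60777} = \frac{165484745}{20259}$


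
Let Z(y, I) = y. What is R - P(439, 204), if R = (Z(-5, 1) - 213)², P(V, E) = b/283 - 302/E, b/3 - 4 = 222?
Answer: 1371801361/28866 ≈ 47523.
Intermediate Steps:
b = 678 (b = 12 + 3*222 = 12 + 666 = 678)
P(V, E) = 678/283 - 302/E
R = 47524 (R = (-5 - 213)² = (-218)² = 47524)
R - P(439, 204) = 47524 - (678/283 - 302/204) = 47524 - (678/283 - 302*1/204) = 47524 - (678/283 - 151/102) = 47524 - 1*26423/28866 = 47524 - 26423/28866 = 1371801361/28866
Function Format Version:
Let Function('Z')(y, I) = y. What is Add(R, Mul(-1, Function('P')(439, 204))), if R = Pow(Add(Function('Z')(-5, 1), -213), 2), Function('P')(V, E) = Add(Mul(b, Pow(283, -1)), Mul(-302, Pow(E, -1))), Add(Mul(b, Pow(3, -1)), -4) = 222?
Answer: Rational(1371801361, 28866) ≈ 47523.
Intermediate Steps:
b = 678 (b = Add(12, Mul(3, 222)) = Add(12, 666) = 678)
Function('P')(V, E) = Add(Rational(678, 283), Mul(-302, Pow(E, -1))) (Function('P')(V, E) = Add(Mul(678, Pow(283, -1)), Mul(-302, Pow(E, -1))) = Add(Mul(678, Rational(1, 283)), Mul(-302, Pow(E, -1))) = Add(Rational(678, 283), Mul(-302, Pow(E, -1))))
R = 47524 (R = Pow(Add(-5, -213), 2) = Pow(-218, 2) = 47524)
Add(R, Mul(-1, Function('P')(439, 204))) = Add(47524, Mul(-1, Add(Rational(678, 283), Mul(-302, Pow(204, -1))))) = Add(47524, Mul(-1, Add(Rational(678, 283), Mul(-302, Rational(1, 204))))) = Add(47524, Mul(-1, Add(Rational(678, 283), Rational(-151, 102)))) = Add(47524, Mul(-1, Rational(26423, 28866))) = Add(47524, Rational(-26423, 28866)) = Rational(1371801361, 28866)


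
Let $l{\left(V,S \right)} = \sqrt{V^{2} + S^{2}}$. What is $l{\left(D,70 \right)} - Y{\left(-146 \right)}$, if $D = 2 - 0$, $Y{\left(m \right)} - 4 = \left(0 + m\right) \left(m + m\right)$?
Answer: $-42636 + 2 \sqrt{1226} \approx -42566.0$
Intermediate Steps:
$Y{\left(m \right)} = 4 + 2 m^{2}$ ($Y{\left(m \right)} = 4 + \left(0 + m\right) \left(m + m\right) = 4 + m 2 m = 4 + 2 m^{2}$)
$D = 2$ ($D = 2 + 0 = 2$)
$l{\left(V,S \right)} = \sqrt{S^{2} + V^{2}}$
$l{\left(D,70 \right)} - Y{\left(-146 \right)} = \sqrt{70^{2} + 2^{2}} - \left(4 + 2 \left(-146\right)^{2}\right) = \sqrt{4900 + 4} - \left(4 + 2 \cdot 21316\right) = \sqrt{4904} - \left(4 + 42632\right) = 2 \sqrt{1226} - 42636 = -42636 + 2 \sqrt{1226}$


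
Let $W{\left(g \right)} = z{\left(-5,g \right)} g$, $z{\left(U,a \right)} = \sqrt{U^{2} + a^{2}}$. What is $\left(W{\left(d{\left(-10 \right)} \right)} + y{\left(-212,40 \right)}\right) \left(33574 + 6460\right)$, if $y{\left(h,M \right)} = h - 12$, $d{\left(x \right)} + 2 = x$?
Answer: $-15212920$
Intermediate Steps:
$d{\left(x \right)} = -2 + x$
$y{\left(h,M \right)} = -12 + h$ ($y{\left(h,M \right)} = h - 12 = -12 + h$)
$W{\left(g \right)} = g \sqrt{25 + g^{2}}$ ($W{\left(g \right)} = \sqrt{\left(-5\right)^{2} + g^{2}} g = \sqrt{25 + g^{2}} g = g \sqrt{25 + g^{2}}$)
$\left(W{\left(d{\left(-10 \right)} \right)} + y{\left(-212,40 \right)}\right) \left(33574 + 6460\right) = \left(\left(-2 - 10\right) \sqrt{25 + \left(-2 - 10\right)^{2}} - 224\right) \left(33574 + 6460\right) = \left(- 12 \sqrt{25 + \left(-12\right)^{2}} - 224\right) 40034 = \left(- 12 \sqrt{25 + 144} - 224\right) 40034 = \left(- 12 \sqrt{169} - 224\right) 40034 = \left(\left(-12\right) 13 - 224\right) 40034 = \left(-156 - 224\right) 40034 = \left(-380\right) 40034 = -15212920$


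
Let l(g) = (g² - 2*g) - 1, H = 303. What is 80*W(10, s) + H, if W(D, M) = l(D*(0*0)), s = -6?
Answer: 223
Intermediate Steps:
l(g) = -1 + g² - 2*g
W(D, M) = -1 (W(D, M) = -1 + (D*(0*0))² - 2*D*0*0 = -1 + (D*0)² - 2*D*0 = -1 + 0² - 2*0 = -1 + 0 + 0 = -1)
80*W(10, s) + H = 80*(-1) + 303 = -80 + 303 = 223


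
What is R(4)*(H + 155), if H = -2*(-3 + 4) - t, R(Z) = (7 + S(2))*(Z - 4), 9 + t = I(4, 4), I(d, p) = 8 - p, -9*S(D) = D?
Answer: 0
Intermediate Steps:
S(D) = -D/9
t = -5 (t = -9 + (8 - 1*4) = -9 + (8 - 4) = -9 + 4 = -5)
R(Z) = -244/9 + 61*Z/9 (R(Z) = (7 - ⅑*2)*(Z - 4) = (7 - 2/9)*(-4 + Z) = 61*(-4 + Z)/9 = -244/9 + 61*Z/9)
H = 3 (H = -2*(-3 + 4) - 1*(-5) = -2*1 + 5 = -2 + 5 = 3)
R(4)*(H + 155) = (-244/9 + (61/9)*4)*(3 + 155) = (-244/9 + 244/9)*158 = 0*158 = 0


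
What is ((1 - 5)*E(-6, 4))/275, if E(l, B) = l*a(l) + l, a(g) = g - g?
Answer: 24/275 ≈ 0.087273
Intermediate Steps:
a(g) = 0
E(l, B) = l (E(l, B) = l*0 + l = 0 + l = l)
((1 - 5)*E(-6, 4))/275 = ((1 - 5)*(-6))/275 = -4*(-6)*(1/275) = 24*(1/275) = 24/275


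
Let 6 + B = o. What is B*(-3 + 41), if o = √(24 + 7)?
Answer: -228 + 38*√31 ≈ -16.425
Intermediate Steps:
o = √31 ≈ 5.5678
B = -6 + √31 ≈ -0.43224
B*(-3 + 41) = (-6 + √31)*(-3 + 41) = (-6 + √31)*38 = -228 + 38*√31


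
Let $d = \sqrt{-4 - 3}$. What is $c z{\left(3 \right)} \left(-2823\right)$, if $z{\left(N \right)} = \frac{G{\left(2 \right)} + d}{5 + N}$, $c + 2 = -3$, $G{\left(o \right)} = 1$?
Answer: $\frac{14115}{8} + \frac{14115 i \sqrt{7}}{8} \approx 1764.4 + 4668.1 i$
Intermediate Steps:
$c = -5$ ($c = -2 - 3 = -5$)
$d = i \sqrt{7}$ ($d = \sqrt{-7} = i \sqrt{7} \approx 2.6458 i$)
$z{\left(N \right)} = \frac{1 + i \sqrt{7}}{5 + N}$
$c z{\left(3 \right)} \left(-2823\right) = - 5 \frac{1 + i \sqrt{7}}{5 + 3} \left(-2823\right) = - 5 \frac{1 + i \sqrt{7}}{8} \left(-2823\right) = - 5 \left(\frac{1}{8} + \frac{i \sqrt{7}}{8}\right) \left(-2823\right) = \left(- \frac{5}{8} - \frac{5 i \sqrt{7}}{8}\right) \left(-2823\right) = \frac{14115}{8} + \frac{14115 i \sqrt{7}}{8}$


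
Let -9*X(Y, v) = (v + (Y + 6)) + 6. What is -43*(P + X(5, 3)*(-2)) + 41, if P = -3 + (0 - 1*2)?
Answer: 584/9 ≈ 64.889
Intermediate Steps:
X(Y, v) = -4/3 - Y/9 - v/9 (X(Y, v) = -((v + (Y + 6)) + 6)/9 = -((v + (6 + Y)) + 6)/9 = -((6 + Y + v) + 6)/9 = -(12 + Y + v)/9 = -4/3 - Y/9 - v/9)
P = -5 (P = -3 + (0 - 2) = -3 - 2 = -5)
-43*(P + X(5, 3)*(-2)) + 41 = -43*(-5 + (-4/3 - ⅑*5 - ⅑*3)*(-2)) + 41 = -43*(-5 + (-4/3 - 5/9 - ⅓)*(-2)) + 41 = -43*(-5 - 20/9*(-2)) + 41 = -43*(-5 + 40/9) + 41 = -43*(-5/9) + 41 = 215/9 + 41 = 584/9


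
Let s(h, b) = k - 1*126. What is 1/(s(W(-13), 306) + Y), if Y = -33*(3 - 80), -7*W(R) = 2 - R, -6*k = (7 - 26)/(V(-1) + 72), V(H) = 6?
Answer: 468/1130239 ≈ 0.00041407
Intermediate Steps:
k = 19/468 (k = -(7 - 26)/(6*(6 + 72)) = -(-19)/(6*78) = -⅙*(-19/78) = 19/468 ≈ 0.040598)
W(R) = -2/7 + R/7 (W(R) = -(2 - R)/7 = -2/7 + R/7)
s(h, b) = -58949/468 (s(h, b) = 19/468 - 1*126 = 19/468 - 126 = -58949/468)
Y = 2541 (Y = -33*(-77) = 2541)
1/(s(W(-13), 306) + Y) = 1/(-58949/468 + 2541) = 1/(1130239/468) = 468/1130239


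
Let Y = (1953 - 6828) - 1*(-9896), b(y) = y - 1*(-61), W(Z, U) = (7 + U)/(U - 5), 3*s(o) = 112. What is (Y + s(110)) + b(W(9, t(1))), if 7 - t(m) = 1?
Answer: 15397/3 ≈ 5132.3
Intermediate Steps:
t(m) = 6 (t(m) = 7 - 1*1 = 7 - 1 = 6)
s(o) = 112/3 (s(o) = (⅓)*112 = 112/3)
W(Z, U) = (7 + U)/(-5 + U)
b(y) = 61 + y (b(y) = y + 61 = 61 + y)
Y = 5021 (Y = -4875 + 9896 = 5021)
(Y + s(110)) + b(W(9, t(1))) = (5021 + 112/3) + (61 + (7 + 6)/(-5 + 6)) = 15175/3 + (61 + 13/1) = 15175/3 + (61 + 1*13) = 15175/3 + (61 + 13) = 15175/3 + 74 = 15397/3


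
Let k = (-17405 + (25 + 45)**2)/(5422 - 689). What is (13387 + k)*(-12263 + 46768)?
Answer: 2185828467830/4733 ≈ 4.6183e+8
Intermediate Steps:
k = -12505/4733 (k = (-17405 + 70**2)/4733 = (-17405 + 4900)*(1/4733) = -12505*1/4733 = -12505/4733 ≈ -2.6421)
(13387 + k)*(-12263 + 46768) = (13387 - 12505/4733)*(-12263 + 46768) = (63348166/4733)*34505 = 2185828467830/4733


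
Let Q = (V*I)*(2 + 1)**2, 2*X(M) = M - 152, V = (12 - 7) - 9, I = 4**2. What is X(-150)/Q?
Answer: 151/576 ≈ 0.26215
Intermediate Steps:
I = 16
V = -4 (V = 5 - 9 = -4)
X(M) = -76 + M/2 (X(M) = (M - 152)/2 = (-152 + M)/2 = -76 + M/2)
Q = -576 (Q = (-4*16)*(2 + 1)**2 = -64*3**2 = -64*9 = -576)
X(-150)/Q = (-76 + (1/2)*(-150))/(-576) = (-76 - 75)*(-1/576) = -151*(-1/576) = 151/576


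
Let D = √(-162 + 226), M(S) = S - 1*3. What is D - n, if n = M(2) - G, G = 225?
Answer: 234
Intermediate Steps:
M(S) = -3 + S (M(S) = S - 3 = -3 + S)
D = 8 (D = √64 = 8)
n = -226 (n = (-3 + 2) - 1*225 = -1 - 225 = -226)
D - n = 8 - 1*(-226) = 8 + 226 = 234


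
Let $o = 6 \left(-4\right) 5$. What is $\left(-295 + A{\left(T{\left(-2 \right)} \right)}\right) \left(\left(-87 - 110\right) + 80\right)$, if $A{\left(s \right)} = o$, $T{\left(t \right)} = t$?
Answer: $48555$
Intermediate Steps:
$o = -120$ ($o = \left(-24\right) 5 = -120$)
$A{\left(s \right)} = -120$
$\left(-295 + A{\left(T{\left(-2 \right)} \right)}\right) \left(\left(-87 - 110\right) + 80\right) = \left(-295 - 120\right) \left(\left(-87 - 110\right) + 80\right) = - 415 \left(\left(-87 - 110\right) + 80\right) = - 415 \left(-197 + 80\right) = \left(-415\right) \left(-117\right) = 48555$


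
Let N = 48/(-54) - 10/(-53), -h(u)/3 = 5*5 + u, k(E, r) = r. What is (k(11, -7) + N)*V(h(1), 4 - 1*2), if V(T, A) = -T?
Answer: -95498/159 ≈ -600.62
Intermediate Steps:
h(u) = -75 - 3*u (h(u) = -3*(5*5 + u) = -3*(25 + u) = -75 - 3*u)
N = -334/477 (N = 48*(-1/54) - 10*(-1/53) = -8/9 + 10/53 = -334/477 ≈ -0.70021)
(k(11, -7) + N)*V(h(1), 4 - 1*2) = (-7 - 334/477)*(-(-75 - 3*1)) = -(-3673)*(-75 - 3)/477 = -(-3673)*(-78)/477 = -3673/477*78 = -95498/159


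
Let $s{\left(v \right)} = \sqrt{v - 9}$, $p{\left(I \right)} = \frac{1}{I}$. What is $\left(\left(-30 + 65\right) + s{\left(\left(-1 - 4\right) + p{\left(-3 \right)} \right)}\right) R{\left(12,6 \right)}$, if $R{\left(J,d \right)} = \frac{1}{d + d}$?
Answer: $\frac{35}{12} + \frac{i \sqrt{129}}{36} \approx 2.9167 + 0.3155 i$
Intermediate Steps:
$R{\left(J,d \right)} = \frac{1}{2 d}$
$s{\left(v \right)} = \sqrt{-9 + v}$
$\left(\left(-30 + 65\right) + s{\left(\left(-1 - 4\right) + p{\left(-3 \right)} \right)}\right) R{\left(12,6 \right)} = \left(\left(-30 + 65\right) + \sqrt{-9 + \left(\left(-1 - 4\right) + \frac{1}{-3}\right)}\right) \frac{1}{2 \cdot 6} = \left(35 + \sqrt{-9 - \frac{16}{3}}\right) \frac{1}{2} \cdot \frac{1}{6} = \left(35 + \sqrt{-9 - \frac{16}{3}}\right) \frac{1}{12} = \left(35 + \sqrt{- \frac{43}{3}}\right) \frac{1}{12} = \left(35 + \frac{i \sqrt{129}}{3}\right) \frac{1}{12} = \frac{35}{12} + \frac{i \sqrt{129}}{36}$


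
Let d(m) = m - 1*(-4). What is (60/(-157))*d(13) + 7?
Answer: 79/157 ≈ 0.50318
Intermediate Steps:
d(m) = 4 + m (d(m) = m + 4 = 4 + m)
(60/(-157))*d(13) + 7 = (60/(-157))*(4 + 13) + 7 = (60*(-1/157))*17 + 7 = -60/157*17 + 7 = -1020/157 + 7 = 79/157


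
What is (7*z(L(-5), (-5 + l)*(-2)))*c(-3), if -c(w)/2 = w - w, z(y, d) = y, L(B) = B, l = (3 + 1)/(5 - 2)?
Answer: 0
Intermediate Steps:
l = 4/3 ≈ 1.3333
c(w) = 0 (c(w) = -2*(w - w) = -2*0 = 0)
(7*z(L(-5), (-5 + l)*(-2)))*c(-3) = (7*(-5))*0 = -35*0 = 0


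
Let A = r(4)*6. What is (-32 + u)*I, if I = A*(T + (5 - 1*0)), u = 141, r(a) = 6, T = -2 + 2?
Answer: 19620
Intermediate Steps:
T = 0
A = 36 (A = 6*6 = 36)
I = 180 (I = 36*(0 + (5 - 1*0)) = 36*(0 + (5 + 0)) = 36*(0 + 5) = 36*5 = 180)
(-32 + u)*I = (-32 + 141)*180 = 109*180 = 19620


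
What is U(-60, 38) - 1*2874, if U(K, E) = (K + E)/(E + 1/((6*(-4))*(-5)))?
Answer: -13110954/4561 ≈ -2874.6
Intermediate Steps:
U(K, E) = (E + K)/(1/120 + E) (U(K, E) = (E + K)/(E + 1/(-24*(-5))) = (E + K)/(E + 1/120) = (E + K)/(1/120 + E))
U(-60, 38) - 1*2874 = 120*(38 - 60)/(1 + 120*38) - 1*2874 = 120*(-22)/(1 + 4560) - 2874 = 120*(-22)/4561 - 2874 = 120*(1/4561)*(-22) - 2874 = -2640/4561 - 2874 = -13110954/4561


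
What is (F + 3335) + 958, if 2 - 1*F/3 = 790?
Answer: 1929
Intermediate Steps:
F = -2364 (F = 6 - 3*790 = 6 - 2370 = -2364)
(F + 3335) + 958 = (-2364 + 3335) + 958 = 971 + 958 = 1929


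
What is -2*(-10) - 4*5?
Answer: 0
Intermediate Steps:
-2*(-10) - 4*5 = 20 - 20 = 0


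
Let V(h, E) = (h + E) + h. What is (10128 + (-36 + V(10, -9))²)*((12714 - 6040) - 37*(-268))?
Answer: 178392270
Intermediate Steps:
V(h, E) = E + 2*h (V(h, E) = (E + h) + h = E + 2*h)
(10128 + (-36 + V(10, -9))²)*((12714 - 6040) - 37*(-268)) = (10128 + (-36 + (-9 + 2*10))²)*((12714 - 6040) - 37*(-268)) = (10128 + (-36 + (-9 + 20))²)*(6674 + 9916) = (10128 + (-36 + 11)²)*16590 = (10128 + (-25)²)*16590 = (10128 + 625)*16590 = 10753*16590 = 178392270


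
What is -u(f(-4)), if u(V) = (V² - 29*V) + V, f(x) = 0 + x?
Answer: -128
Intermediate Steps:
f(x) = x
u(V) = V² - 28*V
-u(f(-4)) = -(-4)*(-28 - 4) = -(-4)*(-32) = -1*128 = -128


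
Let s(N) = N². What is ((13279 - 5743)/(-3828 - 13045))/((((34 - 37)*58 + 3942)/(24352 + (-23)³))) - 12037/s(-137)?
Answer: -660500831/316689337 ≈ -2.0856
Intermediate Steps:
((13279 - 5743)/(-3828 - 13045))/((((34 - 37)*58 + 3942)/(24352 + (-23)³))) - 12037/s(-137) = ((13279 - 5743)/(-3828 - 13045))/((((34 - 37)*58 + 3942)/(24352 + (-23)³))) - 12037/((-137)²) = (7536/(-16873))/(((-3*58 + 3942)/(24352 - 12167))) - 12037/18769 = (7536*(-1/16873))/(((-174 + 3942)/12185)) - 12037*1/18769 = -7536/(16873*(3768*(1/12185))) - 12037/18769 = -7536/(16873*3768/12185) - 12037/18769 = -7536/16873*12185/3768 - 12037/18769 = -24370/16873 - 12037/18769 = -660500831/316689337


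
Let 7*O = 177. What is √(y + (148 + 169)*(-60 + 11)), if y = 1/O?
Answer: I*√486632118/177 ≈ 124.63*I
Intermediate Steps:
O = 177/7 (O = (⅐)*177 = 177/7 ≈ 25.286)
y = 7/177 (y = 1/(177/7) = 7/177 ≈ 0.039548)
√(y + (148 + 169)*(-60 + 11)) = √(7/177 + (148 + 169)*(-60 + 11)) = √(7/177 + 317*(-49)) = √(7/177 - 15533) = √(-2749334/177) = I*√486632118/177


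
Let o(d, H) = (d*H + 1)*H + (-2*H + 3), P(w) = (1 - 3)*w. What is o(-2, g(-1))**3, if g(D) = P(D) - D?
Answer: -5832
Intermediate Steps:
P(w) = -2*w
g(D) = -3*D (g(D) = -2*D - D = -3*D)
o(d, H) = 3 - 2*H + H*(1 + H*d) (o(d, H) = (H*d + 1)*H + (3 - 2*H) = (1 + H*d)*H + (3 - 2*H) = H*(1 + H*d) + (3 - 2*H) = 3 - 2*H + H*(1 + H*d))
o(-2, g(-1))**3 = (3 - (-3)*(-1) - 2*(-3*(-1))**2)**3 = (3 - 1*3 - 2*3**2)**3 = (3 - 3 - 2*9)**3 = (3 - 3 - 18)**3 = (-18)**3 = -5832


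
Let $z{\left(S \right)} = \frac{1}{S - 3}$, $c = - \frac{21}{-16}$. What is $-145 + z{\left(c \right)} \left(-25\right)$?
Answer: $- \frac{3515}{27} \approx -130.19$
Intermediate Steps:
$c = \frac{21}{16}$ ($c = \left(-21\right) \left(- \frac{1}{16}\right) = \frac{21}{16} \approx 1.3125$)
$z{\left(S \right)} = \frac{1}{-3 + S}$
$-145 + z{\left(c \right)} \left(-25\right) = -145 + \frac{1}{-3 + \frac{21}{16}} \left(-25\right) = -145 + \frac{1}{- \frac{27}{16}} \left(-25\right) = -145 - - \frac{400}{27} = -145 + \frac{400}{27} = - \frac{3515}{27}$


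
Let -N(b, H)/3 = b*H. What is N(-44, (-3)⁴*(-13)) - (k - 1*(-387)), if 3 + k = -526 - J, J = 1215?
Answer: -137639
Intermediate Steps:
k = -1744 (k = -3 + (-526 - 1*1215) = -3 + (-526 - 1215) = -3 - 1741 = -1744)
N(b, H) = -3*H*b (N(b, H) = -3*b*H = -3*H*b)
N(-44, (-3)⁴*(-13)) - (k - 1*(-387)) = -3*(-3)⁴*(-13)*(-44) - (-1744 - 1*(-387)) = -3*81*(-13)*(-44) - (-1744 + 387) = -3*(-1053)*(-44) - 1*(-1357) = -138996 + 1357 = -137639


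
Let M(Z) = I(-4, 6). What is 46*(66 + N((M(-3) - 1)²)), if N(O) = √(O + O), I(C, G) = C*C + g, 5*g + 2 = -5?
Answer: 3036 + 3128*√2/5 ≈ 3920.7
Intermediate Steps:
g = -7/5 (g = -⅖ + (⅕)*(-5) = -⅖ - 1 = -7/5 ≈ -1.4000)
I(C, G) = -7/5 + C² (I(C, G) = C*C - 7/5 = C² - 7/5 = -7/5 + C²)
M(Z) = 73/5 (M(Z) = -7/5 + (-4)² = -7/5 + 16 = 73/5)
N(O) = √2*√O (N(O) = √(2*O) = √2*√O)
46*(66 + N((M(-3) - 1)²)) = 46*(66 + √2*√((73/5 - 1)²)) = 46*(66 + √2*√((68/5)²)) = 46*(66 + √2*√(4624/25)) = 46*(66 + √2*(68/5)) = 46*(66 + 68*√2/5) = 3036 + 3128*√2/5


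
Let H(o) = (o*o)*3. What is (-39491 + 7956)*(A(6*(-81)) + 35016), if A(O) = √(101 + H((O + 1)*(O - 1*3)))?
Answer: -1104229560 - 126140*√10546356986 ≈ -1.4058e+10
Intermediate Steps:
H(o) = 3*o² (H(o) = o²*3 = 3*o²)
A(O) = √(101 + 3*(1 + O)²*(-3 + O)²) (A(O) = √(101 + 3*((O + 1)*(O - 1*3))²) = √(101 + 3*((1 + O)*(O - 3))²) = √(101 + 3*((1 + O)*(-3 + O))²) = √(101 + 3*((1 + O)²*(-3 + O)²)) = √(101 + 3*(1 + O)²*(-3 + O)²))
(-39491 + 7956)*(A(6*(-81)) + 35016) = (-39491 + 7956)*(√(101 + 3*(3 - (6*(-81))² + 2*(6*(-81)))²) + 35016) = -31535*(√(101 + 3*(3 - 1*(-486)² + 2*(-486))²) + 35016) = -31535*(√(101 + 3*(3 - 1*236196 - 972)²) + 35016) = -31535*(√(101 + 3*(3 - 236196 - 972)²) + 35016) = -31535*(√(101 + 3*(-237165)²) + 35016) = -31535*(√(101 + 3*56247237225) + 35016) = -31535*(√(101 + 168741711675) + 35016) = -31535*(√168741711776 + 35016) = -31535*(4*√10546356986 + 35016) = -31535*(35016 + 4*√10546356986) = -1104229560 - 126140*√10546356986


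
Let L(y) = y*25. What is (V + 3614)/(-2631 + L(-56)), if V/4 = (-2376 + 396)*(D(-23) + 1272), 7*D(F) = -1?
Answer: 70486462/28217 ≈ 2498.0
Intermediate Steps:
L(y) = 25*y
D(F) = -⅐ (D(F) = (⅐)*(-1) = -⅐)
V = -70511760/7 (V = 4*((-2376 + 396)*(-⅐ + 1272)) = 4*(-1980*8903/7) = 4*(-17627940/7) = -70511760/7 ≈ -1.0073e+7)
(V + 3614)/(-2631 + L(-56)) = (-70511760/7 + 3614)/(-2631 + 25*(-56)) = -70486462/(7*(-2631 - 1400)) = -70486462/7/(-4031) = -70486462/7*(-1/4031) = 70486462/28217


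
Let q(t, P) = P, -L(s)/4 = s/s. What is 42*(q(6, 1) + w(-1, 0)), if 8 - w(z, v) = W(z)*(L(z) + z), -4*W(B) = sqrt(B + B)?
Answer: 378 - 105*I*sqrt(2)/2 ≈ 378.0 - 74.246*I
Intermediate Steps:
W(B) = -sqrt(2)*sqrt(B)/4 (W(B) = -sqrt(B + B)/4 = -sqrt(2)*sqrt(B)/4)
L(s) = -4 (L(s) = -4*s/s = -4*1 = -4)
w(z, v) = 8 + sqrt(2)*sqrt(z)*(-4 + z)/4 (w(z, v) = 8 - (-sqrt(2)*sqrt(z)/4)*(-4 + z) = 8 - (-1)*sqrt(2)*sqrt(z)*(-4 + z)/4 = 8 + sqrt(2)*sqrt(z)*(-4 + z)/4)
42*(q(6, 1) + w(-1, 0)) = 42*(1 + (8 - sqrt(2)*sqrt(-1) + sqrt(2)*(-1)**(3/2)/4)) = 42*(1 + (8 - sqrt(2)*I + sqrt(2)*(-I)/4)) = 42*(1 + (8 - I*sqrt(2) - I*sqrt(2)/4)) = 42*(1 + (8 - 5*I*sqrt(2)/4)) = 42*(9 - 5*I*sqrt(2)/4) = 378 - 105*I*sqrt(2)/2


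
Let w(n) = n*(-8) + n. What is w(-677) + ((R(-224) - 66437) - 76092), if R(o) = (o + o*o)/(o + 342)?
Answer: -8104634/59 ≈ -1.3737e+5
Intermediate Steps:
R(o) = (o + o²)/(342 + o)
w(n) = -7*n (w(n) = -8*n + n = -7*n)
w(-677) + ((R(-224) - 66437) - 76092) = -7*(-677) + ((-224*(1 - 224)/(342 - 224) - 66437) - 76092) = 4739 + ((-224*(-223)/118 - 66437) - 76092) = 4739 + ((-224*1/118*(-223) - 66437) - 76092) = 4739 + ((24976/59 - 66437) - 76092) = 4739 + (-3894807/59 - 76092) = 4739 - 8384235/59 = -8104634/59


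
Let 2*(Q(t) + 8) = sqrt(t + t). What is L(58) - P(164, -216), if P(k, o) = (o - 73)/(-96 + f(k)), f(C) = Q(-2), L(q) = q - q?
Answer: -30056/10817 - 289*I/10817 ≈ -2.7786 - 0.026717*I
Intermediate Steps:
Q(t) = -8 + sqrt(2)*sqrt(t)/2 (Q(t) = -8 + sqrt(t + t)/2 = -8 + sqrt(2*t)/2 = -8 + (sqrt(2)*sqrt(t))/2 = -8 + sqrt(2)*sqrt(t)/2)
L(q) = 0
f(C) = -8 + I (f(C) = -8 + sqrt(2)*sqrt(-2)/2 = -8 + sqrt(2)*(I*sqrt(2))/2 = -8 + I)
P(k, o) = (-104 - I)*(-73 + o)/10817 (P(k, o) = (o - 73)/(-96 + (-8 + I)) = (-73 + o)/(-104 + I) = (-73 + o)*((-104 - I)/10817) = (-104 - I)*(-73 + o)/10817)
L(58) - P(164, -216) = 0 - (-1)*(-73 - 216)*(104 + I)/10817 = 0 - (-1)*(-289)*(104 + I)/10817 = 0 - (30056/10817 + 289*I/10817) = 0 + (-30056/10817 - 289*I/10817) = -30056/10817 - 289*I/10817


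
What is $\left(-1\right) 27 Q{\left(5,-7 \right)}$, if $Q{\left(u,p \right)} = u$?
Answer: $-135$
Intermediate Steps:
$\left(-1\right) 27 Q{\left(5,-7 \right)} = \left(-1\right) 27 \cdot 5 = \left(-27\right) 5 = -135$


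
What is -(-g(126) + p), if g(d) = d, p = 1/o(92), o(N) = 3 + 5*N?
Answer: 58337/463 ≈ 126.00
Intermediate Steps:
p = 1/463 (p = 1/(3 + 5*92) = 1/(3 + 460) = 1/463 ≈ 0.0021598)
-(-g(126) + p) = -(-1*126 + 1/463) = -(-126 + 1/463) = -1*(-58337/463) = 58337/463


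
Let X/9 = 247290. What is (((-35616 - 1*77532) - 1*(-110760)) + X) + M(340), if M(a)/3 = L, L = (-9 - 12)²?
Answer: 2224545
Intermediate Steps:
X = 2225610 (X = 9*247290 = 2225610)
L = 441 (L = (-21)² = 441)
M(a) = 1323 (M(a) = 3*441 = 1323)
(((-35616 - 1*77532) - 1*(-110760)) + X) + M(340) = (((-35616 - 1*77532) - 1*(-110760)) + 2225610) + 1323 = (((-35616 - 77532) + 110760) + 2225610) + 1323 = ((-113148 + 110760) + 2225610) + 1323 = (-2388 + 2225610) + 1323 = 2223222 + 1323 = 2224545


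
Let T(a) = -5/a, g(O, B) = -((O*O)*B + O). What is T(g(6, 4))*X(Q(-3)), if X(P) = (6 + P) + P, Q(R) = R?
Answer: 0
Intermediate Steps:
g(O, B) = -O - B*O² (g(O, B) = -(O²*B + O) = -(B*O² + O) = -(O + B*O²) = -O - B*O²)
X(P) = 6 + 2*P
T(g(6, 4))*X(Q(-3)) = (-5*(-1/(6*(1 + 4*6))))*(6 + 2*(-3)) = (-5*(-1/(6*(1 + 24))))*(6 - 6) = -5/((-1*6*25))*0 = -5/(-150)*0 = -5*(-1/150)*0 = (1/30)*0 = 0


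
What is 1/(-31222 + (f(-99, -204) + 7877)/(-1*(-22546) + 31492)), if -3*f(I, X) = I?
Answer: -27019/843583263 ≈ -3.2029e-5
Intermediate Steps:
f(I, X) = -I/3
1/(-31222 + (f(-99, -204) + 7877)/(-1*(-22546) + 31492)) = 1/(-31222 + (-⅓*(-99) + 7877)/(-1*(-22546) + 31492)) = 1/(-31222 + (33 + 7877)/(22546 + 31492)) = 1/(-31222 + 7910/54038) = 1/(-31222 + 7910*(1/54038)) = 1/(-31222 + 3955/27019) = 1/(-843583263/27019) = -27019/843583263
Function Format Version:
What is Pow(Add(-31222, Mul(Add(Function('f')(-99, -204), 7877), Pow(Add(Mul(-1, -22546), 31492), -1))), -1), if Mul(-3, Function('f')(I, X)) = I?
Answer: Rational(-27019, 843583263) ≈ -3.2029e-5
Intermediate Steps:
Function('f')(I, X) = Mul(Rational(-1, 3), I)
Pow(Add(-31222, Mul(Add(Function('f')(-99, -204), 7877), Pow(Add(Mul(-1, -22546), 31492), -1))), -1) = Pow(Add(-31222, Mul(Add(Mul(Rational(-1, 3), -99), 7877), Pow(Add(Mul(-1, -22546), 31492), -1))), -1) = Pow(Add(-31222, Mul(Add(33, 7877), Pow(Add(22546, 31492), -1))), -1) = Pow(Add(-31222, Mul(7910, Pow(54038, -1))), -1) = Pow(Add(-31222, Mul(7910, Rational(1, 54038))), -1) = Pow(Add(-31222, Rational(3955, 27019)), -1) = Pow(Rational(-843583263, 27019), -1) = Rational(-27019, 843583263)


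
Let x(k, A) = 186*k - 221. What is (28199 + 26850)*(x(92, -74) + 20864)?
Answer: 2078374995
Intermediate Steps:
x(k, A) = -221 + 186*k
(28199 + 26850)*(x(92, -74) + 20864) = (28199 + 26850)*((-221 + 186*92) + 20864) = 55049*((-221 + 17112) + 20864) = 55049*(16891 + 20864) = 55049*37755 = 2078374995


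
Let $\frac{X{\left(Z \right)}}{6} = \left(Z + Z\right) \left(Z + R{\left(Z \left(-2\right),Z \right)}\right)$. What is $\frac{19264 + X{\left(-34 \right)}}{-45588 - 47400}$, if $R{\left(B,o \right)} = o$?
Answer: $- \frac{11752}{23247} \approx -0.50553$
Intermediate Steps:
$X{\left(Z \right)} = 24 Z^{2}$ ($X{\left(Z \right)} = 6 \left(Z + Z\right) \left(Z + Z\right) = 6 \cdot 2 Z 2 Z = 6 \cdot 4 Z^{2} = 24 Z^{2}$)
$\frac{19264 + X{\left(-34 \right)}}{-45588 - 47400} = \frac{19264 + 24 \left(-34\right)^{2}}{-45588 - 47400} = \frac{19264 + 24 \cdot 1156}{-92988} = \left(19264 + 27744\right) \left(- \frac{1}{92988}\right) = 47008 \left(- \frac{1}{92988}\right) = - \frac{11752}{23247}$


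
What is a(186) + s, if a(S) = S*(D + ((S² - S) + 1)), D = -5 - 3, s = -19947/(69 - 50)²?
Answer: 2310003891/361 ≈ 6.3989e+6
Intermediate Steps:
s = -19947/361 (s = -19947/(19²) = -19947/361 ≈ -55.255)
D = -8
a(S) = S*(-7 + S² - S) (a(S) = S*(-8 + ((S² - S) + 1)) = S*(-8 + (1 + S² - S)) = S*(-7 + S² - S))
a(186) + s = 186*(-7 + 186² - 1*186) - 19947/361 = 186*(-7 + 34596 - 186) - 19947/361 = 186*34403 - 19947/361 = 6398958 - 19947/361 = 2310003891/361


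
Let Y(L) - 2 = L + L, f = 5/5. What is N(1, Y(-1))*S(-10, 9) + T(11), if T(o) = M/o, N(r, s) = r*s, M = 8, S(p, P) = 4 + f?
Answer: 8/11 ≈ 0.72727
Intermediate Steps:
f = 1 (f = 5*(1/5) = 1)
S(p, P) = 5 (S(p, P) = 4 + 1 = 5)
Y(L) = 2 + 2*L (Y(L) = 2 + (L + L) = 2 + 2*L)
T(o) = 8/o
N(1, Y(-1))*S(-10, 9) + T(11) = (1*(2 + 2*(-1)))*5 + 8/11 = (1*(2 - 2))*5 + 8*(1/11) = (1*0)*5 + 8/11 = 0*5 + 8/11 = 0 + 8/11 = 8/11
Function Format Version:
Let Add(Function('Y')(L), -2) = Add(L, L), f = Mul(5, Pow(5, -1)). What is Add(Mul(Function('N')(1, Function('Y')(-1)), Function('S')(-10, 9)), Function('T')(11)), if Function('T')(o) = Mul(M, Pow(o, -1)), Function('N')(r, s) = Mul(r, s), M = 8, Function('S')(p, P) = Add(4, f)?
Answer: Rational(8, 11) ≈ 0.72727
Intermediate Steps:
f = 1 (f = Mul(5, Rational(1, 5)) = 1)
Function('S')(p, P) = 5 (Function('S')(p, P) = Add(4, 1) = 5)
Function('Y')(L) = Add(2, Mul(2, L)) (Function('Y')(L) = Add(2, Add(L, L)) = Add(2, Mul(2, L)))
Function('T')(o) = Mul(8, Pow(o, -1))
Add(Mul(Function('N')(1, Function('Y')(-1)), Function('S')(-10, 9)), Function('T')(11)) = Add(Mul(Mul(1, Add(2, Mul(2, -1))), 5), Mul(8, Pow(11, -1))) = Add(Mul(Mul(1, Add(2, -2)), 5), Mul(8, Rational(1, 11))) = Add(Mul(Mul(1, 0), 5), Rational(8, 11)) = Add(Mul(0, 5), Rational(8, 11)) = Add(0, Rational(8, 11)) = Rational(8, 11)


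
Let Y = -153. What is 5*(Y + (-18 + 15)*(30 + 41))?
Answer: -1830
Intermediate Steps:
5*(Y + (-18 + 15)*(30 + 41)) = 5*(-153 + (-18 + 15)*(30 + 41)) = 5*(-153 - 3*71) = 5*(-153 - 213) = 5*(-366) = -1830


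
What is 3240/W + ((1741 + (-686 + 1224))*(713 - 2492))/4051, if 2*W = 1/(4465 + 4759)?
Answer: 242130373179/4051 ≈ 5.9770e+7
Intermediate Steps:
W = 1/18448 (W = 1/(2*(4465 + 4759)) = (1/2)/9224 = (1/2)*(1/9224) = 1/18448 ≈ 5.4206e-5)
3240/W + ((1741 + (-686 + 1224))*(713 - 2492))/4051 = 3240/(1/18448) + ((1741 + (-686 + 1224))*(713 - 2492))/4051 = 3240*18448 + ((1741 + 538)*(-1779))*(1/4051) = 59771520 + (2279*(-1779))*(1/4051) = 59771520 - 4054341*1/4051 = 59771520 - 4054341/4051 = 242130373179/4051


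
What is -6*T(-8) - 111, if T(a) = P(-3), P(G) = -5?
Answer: -81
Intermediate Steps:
T(a) = -5
-6*T(-8) - 111 = -6*(-5) - 111 = 30 - 111 = -81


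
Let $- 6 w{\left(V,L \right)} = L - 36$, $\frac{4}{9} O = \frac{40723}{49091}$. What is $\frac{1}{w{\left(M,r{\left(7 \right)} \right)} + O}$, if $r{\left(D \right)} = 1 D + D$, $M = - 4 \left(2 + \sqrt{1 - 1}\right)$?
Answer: $\frac{589092}{3259525} \approx 0.18073$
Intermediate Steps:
$M = -8$ ($M = - 4 \left(2 + \sqrt{0}\right) = - 4 \left(2 + 0\right) = \left(-4\right) 2 = -8$)
$r{\left(D \right)} = 2 D$ ($r{\left(D \right)} = D + D = 2 D$)
$O = \frac{366507}{196364}$ ($O = \frac{9 \cdot \frac{40723}{49091}}{4} = \frac{9 \cdot 40723 \cdot \frac{1}{49091}}{4} = \frac{9}{4} \cdot \frac{40723}{49091} = \frac{366507}{196364} \approx 1.8665$)
$w{\left(V,L \right)} = 6 - \frac{L}{6}$ ($w{\left(V,L \right)} = - \frac{L - 36}{6} = - \frac{-36 + L}{6} = 6 - \frac{L}{6}$)
$\frac{1}{w{\left(M,r{\left(7 \right)} \right)} + O} = \frac{1}{\left(6 - \frac{2 \cdot 7}{6}\right) + \frac{366507}{196364}} = \frac{1}{\left(6 - \frac{7}{3}\right) + \frac{366507}{196364}} = \frac{1}{\frac{11}{3} + \frac{366507}{196364}} = \frac{1}{\frac{3259525}{589092}} = \frac{589092}{3259525}$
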